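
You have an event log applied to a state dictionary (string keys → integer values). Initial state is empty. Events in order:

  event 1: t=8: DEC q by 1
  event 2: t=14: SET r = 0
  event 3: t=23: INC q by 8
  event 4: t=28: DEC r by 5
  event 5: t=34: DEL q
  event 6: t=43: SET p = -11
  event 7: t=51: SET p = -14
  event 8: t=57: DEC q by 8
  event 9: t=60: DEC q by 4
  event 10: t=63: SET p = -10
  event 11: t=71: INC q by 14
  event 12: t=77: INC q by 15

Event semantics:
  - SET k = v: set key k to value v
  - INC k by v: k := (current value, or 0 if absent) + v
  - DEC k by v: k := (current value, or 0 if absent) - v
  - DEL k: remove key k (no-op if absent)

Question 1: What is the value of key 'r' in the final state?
Answer: -5

Derivation:
Track key 'r' through all 12 events:
  event 1 (t=8: DEC q by 1): r unchanged
  event 2 (t=14: SET r = 0): r (absent) -> 0
  event 3 (t=23: INC q by 8): r unchanged
  event 4 (t=28: DEC r by 5): r 0 -> -5
  event 5 (t=34: DEL q): r unchanged
  event 6 (t=43: SET p = -11): r unchanged
  event 7 (t=51: SET p = -14): r unchanged
  event 8 (t=57: DEC q by 8): r unchanged
  event 9 (t=60: DEC q by 4): r unchanged
  event 10 (t=63: SET p = -10): r unchanged
  event 11 (t=71: INC q by 14): r unchanged
  event 12 (t=77: INC q by 15): r unchanged
Final: r = -5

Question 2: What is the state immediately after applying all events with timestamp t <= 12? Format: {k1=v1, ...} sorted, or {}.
Apply events with t <= 12 (1 events):
  after event 1 (t=8: DEC q by 1): {q=-1}

Answer: {q=-1}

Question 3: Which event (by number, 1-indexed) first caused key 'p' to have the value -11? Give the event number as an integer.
Answer: 6

Derivation:
Looking for first event where p becomes -11:
  event 6: p (absent) -> -11  <-- first match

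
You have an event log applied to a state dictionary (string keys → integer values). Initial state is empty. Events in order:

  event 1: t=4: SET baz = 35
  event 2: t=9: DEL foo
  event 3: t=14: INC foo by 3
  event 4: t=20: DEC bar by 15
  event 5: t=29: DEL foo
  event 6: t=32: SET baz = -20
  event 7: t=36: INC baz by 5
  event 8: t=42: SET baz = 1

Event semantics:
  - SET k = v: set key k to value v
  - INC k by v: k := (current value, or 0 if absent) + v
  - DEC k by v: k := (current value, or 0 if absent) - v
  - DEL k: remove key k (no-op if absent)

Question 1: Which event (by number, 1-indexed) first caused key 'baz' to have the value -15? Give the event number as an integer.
Answer: 7

Derivation:
Looking for first event where baz becomes -15:
  event 1: baz = 35
  event 2: baz = 35
  event 3: baz = 35
  event 4: baz = 35
  event 5: baz = 35
  event 6: baz = -20
  event 7: baz -20 -> -15  <-- first match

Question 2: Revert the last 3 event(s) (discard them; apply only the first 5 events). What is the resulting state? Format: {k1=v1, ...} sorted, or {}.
Keep first 5 events (discard last 3):
  after event 1 (t=4: SET baz = 35): {baz=35}
  after event 2 (t=9: DEL foo): {baz=35}
  after event 3 (t=14: INC foo by 3): {baz=35, foo=3}
  after event 4 (t=20: DEC bar by 15): {bar=-15, baz=35, foo=3}
  after event 5 (t=29: DEL foo): {bar=-15, baz=35}

Answer: {bar=-15, baz=35}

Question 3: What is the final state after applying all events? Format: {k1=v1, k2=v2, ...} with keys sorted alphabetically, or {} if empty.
  after event 1 (t=4: SET baz = 35): {baz=35}
  after event 2 (t=9: DEL foo): {baz=35}
  after event 3 (t=14: INC foo by 3): {baz=35, foo=3}
  after event 4 (t=20: DEC bar by 15): {bar=-15, baz=35, foo=3}
  after event 5 (t=29: DEL foo): {bar=-15, baz=35}
  after event 6 (t=32: SET baz = -20): {bar=-15, baz=-20}
  after event 7 (t=36: INC baz by 5): {bar=-15, baz=-15}
  after event 8 (t=42: SET baz = 1): {bar=-15, baz=1}

Answer: {bar=-15, baz=1}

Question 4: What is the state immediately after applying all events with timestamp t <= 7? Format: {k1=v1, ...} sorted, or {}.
Apply events with t <= 7 (1 events):
  after event 1 (t=4: SET baz = 35): {baz=35}

Answer: {baz=35}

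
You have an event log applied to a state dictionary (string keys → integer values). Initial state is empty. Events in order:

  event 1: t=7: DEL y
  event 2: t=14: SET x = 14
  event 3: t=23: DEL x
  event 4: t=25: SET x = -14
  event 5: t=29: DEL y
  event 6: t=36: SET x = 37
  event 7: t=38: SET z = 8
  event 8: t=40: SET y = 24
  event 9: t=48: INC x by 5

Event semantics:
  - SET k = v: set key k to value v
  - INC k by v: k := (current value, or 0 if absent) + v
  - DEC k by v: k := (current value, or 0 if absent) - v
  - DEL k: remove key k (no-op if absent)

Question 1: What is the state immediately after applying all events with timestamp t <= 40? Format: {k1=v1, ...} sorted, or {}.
Apply events with t <= 40 (8 events):
  after event 1 (t=7: DEL y): {}
  after event 2 (t=14: SET x = 14): {x=14}
  after event 3 (t=23: DEL x): {}
  after event 4 (t=25: SET x = -14): {x=-14}
  after event 5 (t=29: DEL y): {x=-14}
  after event 6 (t=36: SET x = 37): {x=37}
  after event 7 (t=38: SET z = 8): {x=37, z=8}
  after event 8 (t=40: SET y = 24): {x=37, y=24, z=8}

Answer: {x=37, y=24, z=8}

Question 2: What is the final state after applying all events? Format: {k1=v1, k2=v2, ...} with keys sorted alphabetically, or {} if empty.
  after event 1 (t=7: DEL y): {}
  after event 2 (t=14: SET x = 14): {x=14}
  after event 3 (t=23: DEL x): {}
  after event 4 (t=25: SET x = -14): {x=-14}
  after event 5 (t=29: DEL y): {x=-14}
  after event 6 (t=36: SET x = 37): {x=37}
  after event 7 (t=38: SET z = 8): {x=37, z=8}
  after event 8 (t=40: SET y = 24): {x=37, y=24, z=8}
  after event 9 (t=48: INC x by 5): {x=42, y=24, z=8}

Answer: {x=42, y=24, z=8}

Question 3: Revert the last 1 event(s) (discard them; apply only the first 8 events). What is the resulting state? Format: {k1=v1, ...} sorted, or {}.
Keep first 8 events (discard last 1):
  after event 1 (t=7: DEL y): {}
  after event 2 (t=14: SET x = 14): {x=14}
  after event 3 (t=23: DEL x): {}
  after event 4 (t=25: SET x = -14): {x=-14}
  after event 5 (t=29: DEL y): {x=-14}
  after event 6 (t=36: SET x = 37): {x=37}
  after event 7 (t=38: SET z = 8): {x=37, z=8}
  after event 8 (t=40: SET y = 24): {x=37, y=24, z=8}

Answer: {x=37, y=24, z=8}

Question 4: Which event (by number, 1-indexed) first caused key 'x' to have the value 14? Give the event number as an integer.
Looking for first event where x becomes 14:
  event 2: x (absent) -> 14  <-- first match

Answer: 2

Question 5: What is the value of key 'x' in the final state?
Track key 'x' through all 9 events:
  event 1 (t=7: DEL y): x unchanged
  event 2 (t=14: SET x = 14): x (absent) -> 14
  event 3 (t=23: DEL x): x 14 -> (absent)
  event 4 (t=25: SET x = -14): x (absent) -> -14
  event 5 (t=29: DEL y): x unchanged
  event 6 (t=36: SET x = 37): x -14 -> 37
  event 7 (t=38: SET z = 8): x unchanged
  event 8 (t=40: SET y = 24): x unchanged
  event 9 (t=48: INC x by 5): x 37 -> 42
Final: x = 42

Answer: 42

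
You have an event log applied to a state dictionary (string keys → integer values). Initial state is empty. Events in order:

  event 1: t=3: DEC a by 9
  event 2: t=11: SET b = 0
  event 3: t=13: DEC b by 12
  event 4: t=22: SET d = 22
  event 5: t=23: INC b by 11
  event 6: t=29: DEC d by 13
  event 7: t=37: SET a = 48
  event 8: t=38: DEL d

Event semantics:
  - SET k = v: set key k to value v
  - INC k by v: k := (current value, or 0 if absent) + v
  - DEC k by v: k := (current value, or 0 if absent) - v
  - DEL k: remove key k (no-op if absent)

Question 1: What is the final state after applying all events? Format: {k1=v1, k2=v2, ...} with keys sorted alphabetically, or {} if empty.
Answer: {a=48, b=-1}

Derivation:
  after event 1 (t=3: DEC a by 9): {a=-9}
  after event 2 (t=11: SET b = 0): {a=-9, b=0}
  after event 3 (t=13: DEC b by 12): {a=-9, b=-12}
  after event 4 (t=22: SET d = 22): {a=-9, b=-12, d=22}
  after event 5 (t=23: INC b by 11): {a=-9, b=-1, d=22}
  after event 6 (t=29: DEC d by 13): {a=-9, b=-1, d=9}
  after event 7 (t=37: SET a = 48): {a=48, b=-1, d=9}
  after event 8 (t=38: DEL d): {a=48, b=-1}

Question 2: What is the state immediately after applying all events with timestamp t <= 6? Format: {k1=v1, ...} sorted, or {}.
Apply events with t <= 6 (1 events):
  after event 1 (t=3: DEC a by 9): {a=-9}

Answer: {a=-9}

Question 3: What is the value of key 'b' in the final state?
Answer: -1

Derivation:
Track key 'b' through all 8 events:
  event 1 (t=3: DEC a by 9): b unchanged
  event 2 (t=11: SET b = 0): b (absent) -> 0
  event 3 (t=13: DEC b by 12): b 0 -> -12
  event 4 (t=22: SET d = 22): b unchanged
  event 5 (t=23: INC b by 11): b -12 -> -1
  event 6 (t=29: DEC d by 13): b unchanged
  event 7 (t=37: SET a = 48): b unchanged
  event 8 (t=38: DEL d): b unchanged
Final: b = -1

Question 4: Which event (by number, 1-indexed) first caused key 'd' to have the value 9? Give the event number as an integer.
Answer: 6

Derivation:
Looking for first event where d becomes 9:
  event 4: d = 22
  event 5: d = 22
  event 6: d 22 -> 9  <-- first match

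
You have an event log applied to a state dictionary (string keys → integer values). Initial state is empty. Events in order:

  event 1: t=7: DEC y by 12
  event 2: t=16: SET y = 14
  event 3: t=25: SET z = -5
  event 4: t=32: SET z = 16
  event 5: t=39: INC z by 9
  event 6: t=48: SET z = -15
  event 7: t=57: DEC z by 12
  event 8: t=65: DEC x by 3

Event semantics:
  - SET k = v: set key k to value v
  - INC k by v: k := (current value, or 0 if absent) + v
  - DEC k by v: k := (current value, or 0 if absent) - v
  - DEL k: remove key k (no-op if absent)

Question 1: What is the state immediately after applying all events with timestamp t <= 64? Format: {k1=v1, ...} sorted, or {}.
Apply events with t <= 64 (7 events):
  after event 1 (t=7: DEC y by 12): {y=-12}
  after event 2 (t=16: SET y = 14): {y=14}
  after event 3 (t=25: SET z = -5): {y=14, z=-5}
  after event 4 (t=32: SET z = 16): {y=14, z=16}
  after event 5 (t=39: INC z by 9): {y=14, z=25}
  after event 6 (t=48: SET z = -15): {y=14, z=-15}
  after event 7 (t=57: DEC z by 12): {y=14, z=-27}

Answer: {y=14, z=-27}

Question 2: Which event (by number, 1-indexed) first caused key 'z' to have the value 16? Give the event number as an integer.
Answer: 4

Derivation:
Looking for first event where z becomes 16:
  event 3: z = -5
  event 4: z -5 -> 16  <-- first match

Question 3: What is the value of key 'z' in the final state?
Answer: -27

Derivation:
Track key 'z' through all 8 events:
  event 1 (t=7: DEC y by 12): z unchanged
  event 2 (t=16: SET y = 14): z unchanged
  event 3 (t=25: SET z = -5): z (absent) -> -5
  event 4 (t=32: SET z = 16): z -5 -> 16
  event 5 (t=39: INC z by 9): z 16 -> 25
  event 6 (t=48: SET z = -15): z 25 -> -15
  event 7 (t=57: DEC z by 12): z -15 -> -27
  event 8 (t=65: DEC x by 3): z unchanged
Final: z = -27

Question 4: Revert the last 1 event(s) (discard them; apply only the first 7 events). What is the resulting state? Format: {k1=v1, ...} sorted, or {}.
Answer: {y=14, z=-27}

Derivation:
Keep first 7 events (discard last 1):
  after event 1 (t=7: DEC y by 12): {y=-12}
  after event 2 (t=16: SET y = 14): {y=14}
  after event 3 (t=25: SET z = -5): {y=14, z=-5}
  after event 4 (t=32: SET z = 16): {y=14, z=16}
  after event 5 (t=39: INC z by 9): {y=14, z=25}
  after event 6 (t=48: SET z = -15): {y=14, z=-15}
  after event 7 (t=57: DEC z by 12): {y=14, z=-27}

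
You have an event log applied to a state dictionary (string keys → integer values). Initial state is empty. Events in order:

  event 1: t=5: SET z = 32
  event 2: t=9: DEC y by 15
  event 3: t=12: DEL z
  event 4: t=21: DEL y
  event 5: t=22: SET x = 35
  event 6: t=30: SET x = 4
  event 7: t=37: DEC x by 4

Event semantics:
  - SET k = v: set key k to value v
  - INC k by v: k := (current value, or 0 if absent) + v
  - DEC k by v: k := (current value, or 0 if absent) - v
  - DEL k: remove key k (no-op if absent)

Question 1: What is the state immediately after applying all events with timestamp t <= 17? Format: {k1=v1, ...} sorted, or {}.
Apply events with t <= 17 (3 events):
  after event 1 (t=5: SET z = 32): {z=32}
  after event 2 (t=9: DEC y by 15): {y=-15, z=32}
  after event 3 (t=12: DEL z): {y=-15}

Answer: {y=-15}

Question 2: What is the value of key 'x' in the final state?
Track key 'x' through all 7 events:
  event 1 (t=5: SET z = 32): x unchanged
  event 2 (t=9: DEC y by 15): x unchanged
  event 3 (t=12: DEL z): x unchanged
  event 4 (t=21: DEL y): x unchanged
  event 5 (t=22: SET x = 35): x (absent) -> 35
  event 6 (t=30: SET x = 4): x 35 -> 4
  event 7 (t=37: DEC x by 4): x 4 -> 0
Final: x = 0

Answer: 0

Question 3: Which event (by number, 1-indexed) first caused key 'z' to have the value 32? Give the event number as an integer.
Answer: 1

Derivation:
Looking for first event where z becomes 32:
  event 1: z (absent) -> 32  <-- first match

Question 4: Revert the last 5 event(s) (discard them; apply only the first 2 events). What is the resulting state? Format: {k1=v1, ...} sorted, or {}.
Answer: {y=-15, z=32}

Derivation:
Keep first 2 events (discard last 5):
  after event 1 (t=5: SET z = 32): {z=32}
  after event 2 (t=9: DEC y by 15): {y=-15, z=32}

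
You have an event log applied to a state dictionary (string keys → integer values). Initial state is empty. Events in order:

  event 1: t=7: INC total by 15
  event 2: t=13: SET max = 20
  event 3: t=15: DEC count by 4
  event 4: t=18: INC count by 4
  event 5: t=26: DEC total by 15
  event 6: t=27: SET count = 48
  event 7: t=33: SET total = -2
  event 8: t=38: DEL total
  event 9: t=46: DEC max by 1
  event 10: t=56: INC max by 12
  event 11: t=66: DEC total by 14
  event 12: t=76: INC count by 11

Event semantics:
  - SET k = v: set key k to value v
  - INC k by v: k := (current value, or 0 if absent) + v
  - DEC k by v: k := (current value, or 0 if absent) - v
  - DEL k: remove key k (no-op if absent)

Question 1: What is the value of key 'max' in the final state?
Track key 'max' through all 12 events:
  event 1 (t=7: INC total by 15): max unchanged
  event 2 (t=13: SET max = 20): max (absent) -> 20
  event 3 (t=15: DEC count by 4): max unchanged
  event 4 (t=18: INC count by 4): max unchanged
  event 5 (t=26: DEC total by 15): max unchanged
  event 6 (t=27: SET count = 48): max unchanged
  event 7 (t=33: SET total = -2): max unchanged
  event 8 (t=38: DEL total): max unchanged
  event 9 (t=46: DEC max by 1): max 20 -> 19
  event 10 (t=56: INC max by 12): max 19 -> 31
  event 11 (t=66: DEC total by 14): max unchanged
  event 12 (t=76: INC count by 11): max unchanged
Final: max = 31

Answer: 31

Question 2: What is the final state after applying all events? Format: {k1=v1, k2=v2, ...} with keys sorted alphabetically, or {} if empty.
Answer: {count=59, max=31, total=-14}

Derivation:
  after event 1 (t=7: INC total by 15): {total=15}
  after event 2 (t=13: SET max = 20): {max=20, total=15}
  after event 3 (t=15: DEC count by 4): {count=-4, max=20, total=15}
  after event 4 (t=18: INC count by 4): {count=0, max=20, total=15}
  after event 5 (t=26: DEC total by 15): {count=0, max=20, total=0}
  after event 6 (t=27: SET count = 48): {count=48, max=20, total=0}
  after event 7 (t=33: SET total = -2): {count=48, max=20, total=-2}
  after event 8 (t=38: DEL total): {count=48, max=20}
  after event 9 (t=46: DEC max by 1): {count=48, max=19}
  after event 10 (t=56: INC max by 12): {count=48, max=31}
  after event 11 (t=66: DEC total by 14): {count=48, max=31, total=-14}
  after event 12 (t=76: INC count by 11): {count=59, max=31, total=-14}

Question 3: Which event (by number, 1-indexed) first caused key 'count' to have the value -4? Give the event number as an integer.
Looking for first event where count becomes -4:
  event 3: count (absent) -> -4  <-- first match

Answer: 3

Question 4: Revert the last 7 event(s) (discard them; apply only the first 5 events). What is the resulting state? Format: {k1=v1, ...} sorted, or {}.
Answer: {count=0, max=20, total=0}

Derivation:
Keep first 5 events (discard last 7):
  after event 1 (t=7: INC total by 15): {total=15}
  after event 2 (t=13: SET max = 20): {max=20, total=15}
  after event 3 (t=15: DEC count by 4): {count=-4, max=20, total=15}
  after event 4 (t=18: INC count by 4): {count=0, max=20, total=15}
  after event 5 (t=26: DEC total by 15): {count=0, max=20, total=0}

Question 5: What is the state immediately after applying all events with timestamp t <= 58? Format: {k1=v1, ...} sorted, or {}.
Answer: {count=48, max=31}

Derivation:
Apply events with t <= 58 (10 events):
  after event 1 (t=7: INC total by 15): {total=15}
  after event 2 (t=13: SET max = 20): {max=20, total=15}
  after event 3 (t=15: DEC count by 4): {count=-4, max=20, total=15}
  after event 4 (t=18: INC count by 4): {count=0, max=20, total=15}
  after event 5 (t=26: DEC total by 15): {count=0, max=20, total=0}
  after event 6 (t=27: SET count = 48): {count=48, max=20, total=0}
  after event 7 (t=33: SET total = -2): {count=48, max=20, total=-2}
  after event 8 (t=38: DEL total): {count=48, max=20}
  after event 9 (t=46: DEC max by 1): {count=48, max=19}
  after event 10 (t=56: INC max by 12): {count=48, max=31}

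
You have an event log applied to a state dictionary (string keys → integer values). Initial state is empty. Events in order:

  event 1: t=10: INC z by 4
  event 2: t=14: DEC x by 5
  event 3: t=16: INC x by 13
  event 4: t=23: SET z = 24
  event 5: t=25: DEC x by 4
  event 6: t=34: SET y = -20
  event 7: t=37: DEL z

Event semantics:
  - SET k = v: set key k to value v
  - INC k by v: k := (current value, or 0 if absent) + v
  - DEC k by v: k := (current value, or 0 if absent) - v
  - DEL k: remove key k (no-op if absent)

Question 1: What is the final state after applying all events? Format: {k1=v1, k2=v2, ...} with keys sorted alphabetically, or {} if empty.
  after event 1 (t=10: INC z by 4): {z=4}
  after event 2 (t=14: DEC x by 5): {x=-5, z=4}
  after event 3 (t=16: INC x by 13): {x=8, z=4}
  after event 4 (t=23: SET z = 24): {x=8, z=24}
  after event 5 (t=25: DEC x by 4): {x=4, z=24}
  after event 6 (t=34: SET y = -20): {x=4, y=-20, z=24}
  after event 7 (t=37: DEL z): {x=4, y=-20}

Answer: {x=4, y=-20}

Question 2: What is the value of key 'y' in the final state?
Track key 'y' through all 7 events:
  event 1 (t=10: INC z by 4): y unchanged
  event 2 (t=14: DEC x by 5): y unchanged
  event 3 (t=16: INC x by 13): y unchanged
  event 4 (t=23: SET z = 24): y unchanged
  event 5 (t=25: DEC x by 4): y unchanged
  event 6 (t=34: SET y = -20): y (absent) -> -20
  event 7 (t=37: DEL z): y unchanged
Final: y = -20

Answer: -20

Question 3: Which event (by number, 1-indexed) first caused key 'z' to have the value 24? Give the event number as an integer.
Answer: 4

Derivation:
Looking for first event where z becomes 24:
  event 1: z = 4
  event 2: z = 4
  event 3: z = 4
  event 4: z 4 -> 24  <-- first match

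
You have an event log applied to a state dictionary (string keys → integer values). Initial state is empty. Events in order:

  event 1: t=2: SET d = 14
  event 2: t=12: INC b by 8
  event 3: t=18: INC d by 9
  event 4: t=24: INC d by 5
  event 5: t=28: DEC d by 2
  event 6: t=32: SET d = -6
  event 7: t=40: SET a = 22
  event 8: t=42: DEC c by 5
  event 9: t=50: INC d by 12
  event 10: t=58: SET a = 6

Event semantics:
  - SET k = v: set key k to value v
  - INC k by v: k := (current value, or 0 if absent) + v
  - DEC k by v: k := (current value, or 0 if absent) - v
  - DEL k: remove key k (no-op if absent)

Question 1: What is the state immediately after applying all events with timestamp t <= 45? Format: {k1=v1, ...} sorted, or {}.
Apply events with t <= 45 (8 events):
  after event 1 (t=2: SET d = 14): {d=14}
  after event 2 (t=12: INC b by 8): {b=8, d=14}
  after event 3 (t=18: INC d by 9): {b=8, d=23}
  after event 4 (t=24: INC d by 5): {b=8, d=28}
  after event 5 (t=28: DEC d by 2): {b=8, d=26}
  after event 6 (t=32: SET d = -6): {b=8, d=-6}
  after event 7 (t=40: SET a = 22): {a=22, b=8, d=-6}
  after event 8 (t=42: DEC c by 5): {a=22, b=8, c=-5, d=-6}

Answer: {a=22, b=8, c=-5, d=-6}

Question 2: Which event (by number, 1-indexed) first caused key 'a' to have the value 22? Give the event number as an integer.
Looking for first event where a becomes 22:
  event 7: a (absent) -> 22  <-- first match

Answer: 7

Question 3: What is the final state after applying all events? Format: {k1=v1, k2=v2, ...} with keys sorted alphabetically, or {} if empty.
  after event 1 (t=2: SET d = 14): {d=14}
  after event 2 (t=12: INC b by 8): {b=8, d=14}
  after event 3 (t=18: INC d by 9): {b=8, d=23}
  after event 4 (t=24: INC d by 5): {b=8, d=28}
  after event 5 (t=28: DEC d by 2): {b=8, d=26}
  after event 6 (t=32: SET d = -6): {b=8, d=-6}
  after event 7 (t=40: SET a = 22): {a=22, b=8, d=-6}
  after event 8 (t=42: DEC c by 5): {a=22, b=8, c=-5, d=-6}
  after event 9 (t=50: INC d by 12): {a=22, b=8, c=-5, d=6}
  after event 10 (t=58: SET a = 6): {a=6, b=8, c=-5, d=6}

Answer: {a=6, b=8, c=-5, d=6}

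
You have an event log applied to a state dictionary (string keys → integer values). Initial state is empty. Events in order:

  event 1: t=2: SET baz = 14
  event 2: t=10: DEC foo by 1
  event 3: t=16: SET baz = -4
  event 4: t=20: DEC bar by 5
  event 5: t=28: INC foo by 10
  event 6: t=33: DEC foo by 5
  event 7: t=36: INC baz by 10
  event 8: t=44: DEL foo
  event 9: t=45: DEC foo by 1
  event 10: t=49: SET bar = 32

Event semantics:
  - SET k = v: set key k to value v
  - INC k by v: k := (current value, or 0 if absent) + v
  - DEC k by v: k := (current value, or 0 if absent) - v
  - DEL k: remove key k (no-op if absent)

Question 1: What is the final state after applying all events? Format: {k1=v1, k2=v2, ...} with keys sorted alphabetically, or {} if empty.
  after event 1 (t=2: SET baz = 14): {baz=14}
  after event 2 (t=10: DEC foo by 1): {baz=14, foo=-1}
  after event 3 (t=16: SET baz = -4): {baz=-4, foo=-1}
  after event 4 (t=20: DEC bar by 5): {bar=-5, baz=-4, foo=-1}
  after event 5 (t=28: INC foo by 10): {bar=-5, baz=-4, foo=9}
  after event 6 (t=33: DEC foo by 5): {bar=-5, baz=-4, foo=4}
  after event 7 (t=36: INC baz by 10): {bar=-5, baz=6, foo=4}
  after event 8 (t=44: DEL foo): {bar=-5, baz=6}
  after event 9 (t=45: DEC foo by 1): {bar=-5, baz=6, foo=-1}
  after event 10 (t=49: SET bar = 32): {bar=32, baz=6, foo=-1}

Answer: {bar=32, baz=6, foo=-1}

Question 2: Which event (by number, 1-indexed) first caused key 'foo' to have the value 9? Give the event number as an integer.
Answer: 5

Derivation:
Looking for first event where foo becomes 9:
  event 2: foo = -1
  event 3: foo = -1
  event 4: foo = -1
  event 5: foo -1 -> 9  <-- first match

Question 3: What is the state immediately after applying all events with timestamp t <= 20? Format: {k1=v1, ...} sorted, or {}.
Apply events with t <= 20 (4 events):
  after event 1 (t=2: SET baz = 14): {baz=14}
  after event 2 (t=10: DEC foo by 1): {baz=14, foo=-1}
  after event 3 (t=16: SET baz = -4): {baz=-4, foo=-1}
  after event 4 (t=20: DEC bar by 5): {bar=-5, baz=-4, foo=-1}

Answer: {bar=-5, baz=-4, foo=-1}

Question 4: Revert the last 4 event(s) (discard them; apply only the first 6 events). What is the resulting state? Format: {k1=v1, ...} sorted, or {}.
Keep first 6 events (discard last 4):
  after event 1 (t=2: SET baz = 14): {baz=14}
  after event 2 (t=10: DEC foo by 1): {baz=14, foo=-1}
  after event 3 (t=16: SET baz = -4): {baz=-4, foo=-1}
  after event 4 (t=20: DEC bar by 5): {bar=-5, baz=-4, foo=-1}
  after event 5 (t=28: INC foo by 10): {bar=-5, baz=-4, foo=9}
  after event 6 (t=33: DEC foo by 5): {bar=-5, baz=-4, foo=4}

Answer: {bar=-5, baz=-4, foo=4}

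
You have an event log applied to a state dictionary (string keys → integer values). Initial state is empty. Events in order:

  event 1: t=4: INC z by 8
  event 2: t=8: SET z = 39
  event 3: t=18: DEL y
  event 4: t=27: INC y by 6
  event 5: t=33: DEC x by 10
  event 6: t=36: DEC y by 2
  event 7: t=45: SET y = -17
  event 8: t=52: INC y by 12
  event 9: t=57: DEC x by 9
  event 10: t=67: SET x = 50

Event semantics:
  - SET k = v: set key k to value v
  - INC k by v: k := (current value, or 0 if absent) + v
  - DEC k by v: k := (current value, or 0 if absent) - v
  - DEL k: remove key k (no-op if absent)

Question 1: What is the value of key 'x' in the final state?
Answer: 50

Derivation:
Track key 'x' through all 10 events:
  event 1 (t=4: INC z by 8): x unchanged
  event 2 (t=8: SET z = 39): x unchanged
  event 3 (t=18: DEL y): x unchanged
  event 4 (t=27: INC y by 6): x unchanged
  event 5 (t=33: DEC x by 10): x (absent) -> -10
  event 6 (t=36: DEC y by 2): x unchanged
  event 7 (t=45: SET y = -17): x unchanged
  event 8 (t=52: INC y by 12): x unchanged
  event 9 (t=57: DEC x by 9): x -10 -> -19
  event 10 (t=67: SET x = 50): x -19 -> 50
Final: x = 50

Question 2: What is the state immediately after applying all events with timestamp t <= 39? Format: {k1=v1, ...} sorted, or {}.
Answer: {x=-10, y=4, z=39}

Derivation:
Apply events with t <= 39 (6 events):
  after event 1 (t=4: INC z by 8): {z=8}
  after event 2 (t=8: SET z = 39): {z=39}
  after event 3 (t=18: DEL y): {z=39}
  after event 4 (t=27: INC y by 6): {y=6, z=39}
  after event 5 (t=33: DEC x by 10): {x=-10, y=6, z=39}
  after event 6 (t=36: DEC y by 2): {x=-10, y=4, z=39}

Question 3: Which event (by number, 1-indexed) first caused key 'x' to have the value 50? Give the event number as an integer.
Looking for first event where x becomes 50:
  event 5: x = -10
  event 6: x = -10
  event 7: x = -10
  event 8: x = -10
  event 9: x = -19
  event 10: x -19 -> 50  <-- first match

Answer: 10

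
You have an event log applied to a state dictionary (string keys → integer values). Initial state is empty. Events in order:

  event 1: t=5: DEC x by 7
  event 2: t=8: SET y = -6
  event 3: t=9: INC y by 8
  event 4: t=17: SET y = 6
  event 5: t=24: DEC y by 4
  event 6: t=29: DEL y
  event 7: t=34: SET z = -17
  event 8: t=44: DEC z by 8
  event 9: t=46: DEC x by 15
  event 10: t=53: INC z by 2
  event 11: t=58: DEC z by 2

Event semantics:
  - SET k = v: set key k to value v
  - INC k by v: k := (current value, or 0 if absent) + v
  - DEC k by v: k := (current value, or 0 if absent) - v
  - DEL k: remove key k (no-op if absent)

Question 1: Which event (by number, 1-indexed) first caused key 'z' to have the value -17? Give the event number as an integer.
Answer: 7

Derivation:
Looking for first event where z becomes -17:
  event 7: z (absent) -> -17  <-- first match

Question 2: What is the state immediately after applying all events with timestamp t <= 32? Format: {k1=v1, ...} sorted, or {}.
Apply events with t <= 32 (6 events):
  after event 1 (t=5: DEC x by 7): {x=-7}
  after event 2 (t=8: SET y = -6): {x=-7, y=-6}
  after event 3 (t=9: INC y by 8): {x=-7, y=2}
  after event 4 (t=17: SET y = 6): {x=-7, y=6}
  after event 5 (t=24: DEC y by 4): {x=-7, y=2}
  after event 6 (t=29: DEL y): {x=-7}

Answer: {x=-7}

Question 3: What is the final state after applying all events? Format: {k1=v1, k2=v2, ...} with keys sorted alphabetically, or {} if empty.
Answer: {x=-22, z=-25}

Derivation:
  after event 1 (t=5: DEC x by 7): {x=-7}
  after event 2 (t=8: SET y = -6): {x=-7, y=-6}
  after event 3 (t=9: INC y by 8): {x=-7, y=2}
  after event 4 (t=17: SET y = 6): {x=-7, y=6}
  after event 5 (t=24: DEC y by 4): {x=-7, y=2}
  after event 6 (t=29: DEL y): {x=-7}
  after event 7 (t=34: SET z = -17): {x=-7, z=-17}
  after event 8 (t=44: DEC z by 8): {x=-7, z=-25}
  after event 9 (t=46: DEC x by 15): {x=-22, z=-25}
  after event 10 (t=53: INC z by 2): {x=-22, z=-23}
  after event 11 (t=58: DEC z by 2): {x=-22, z=-25}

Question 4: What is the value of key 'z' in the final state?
Track key 'z' through all 11 events:
  event 1 (t=5: DEC x by 7): z unchanged
  event 2 (t=8: SET y = -6): z unchanged
  event 3 (t=9: INC y by 8): z unchanged
  event 4 (t=17: SET y = 6): z unchanged
  event 5 (t=24: DEC y by 4): z unchanged
  event 6 (t=29: DEL y): z unchanged
  event 7 (t=34: SET z = -17): z (absent) -> -17
  event 8 (t=44: DEC z by 8): z -17 -> -25
  event 9 (t=46: DEC x by 15): z unchanged
  event 10 (t=53: INC z by 2): z -25 -> -23
  event 11 (t=58: DEC z by 2): z -23 -> -25
Final: z = -25

Answer: -25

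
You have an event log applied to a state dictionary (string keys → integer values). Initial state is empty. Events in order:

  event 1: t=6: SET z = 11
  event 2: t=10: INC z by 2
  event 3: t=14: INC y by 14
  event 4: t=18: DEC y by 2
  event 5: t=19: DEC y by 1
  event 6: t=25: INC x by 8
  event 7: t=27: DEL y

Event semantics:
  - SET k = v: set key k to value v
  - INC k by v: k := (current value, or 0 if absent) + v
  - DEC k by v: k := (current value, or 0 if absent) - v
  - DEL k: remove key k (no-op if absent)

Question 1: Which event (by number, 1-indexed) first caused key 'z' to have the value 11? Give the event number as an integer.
Answer: 1

Derivation:
Looking for first event where z becomes 11:
  event 1: z (absent) -> 11  <-- first match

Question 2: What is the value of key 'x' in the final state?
Track key 'x' through all 7 events:
  event 1 (t=6: SET z = 11): x unchanged
  event 2 (t=10: INC z by 2): x unchanged
  event 3 (t=14: INC y by 14): x unchanged
  event 4 (t=18: DEC y by 2): x unchanged
  event 5 (t=19: DEC y by 1): x unchanged
  event 6 (t=25: INC x by 8): x (absent) -> 8
  event 7 (t=27: DEL y): x unchanged
Final: x = 8

Answer: 8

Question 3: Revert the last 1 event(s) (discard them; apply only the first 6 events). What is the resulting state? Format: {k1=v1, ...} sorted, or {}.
Answer: {x=8, y=11, z=13}

Derivation:
Keep first 6 events (discard last 1):
  after event 1 (t=6: SET z = 11): {z=11}
  after event 2 (t=10: INC z by 2): {z=13}
  after event 3 (t=14: INC y by 14): {y=14, z=13}
  after event 4 (t=18: DEC y by 2): {y=12, z=13}
  after event 5 (t=19: DEC y by 1): {y=11, z=13}
  after event 6 (t=25: INC x by 8): {x=8, y=11, z=13}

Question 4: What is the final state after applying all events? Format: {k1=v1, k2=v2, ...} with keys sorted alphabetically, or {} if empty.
  after event 1 (t=6: SET z = 11): {z=11}
  after event 2 (t=10: INC z by 2): {z=13}
  after event 3 (t=14: INC y by 14): {y=14, z=13}
  after event 4 (t=18: DEC y by 2): {y=12, z=13}
  after event 5 (t=19: DEC y by 1): {y=11, z=13}
  after event 6 (t=25: INC x by 8): {x=8, y=11, z=13}
  after event 7 (t=27: DEL y): {x=8, z=13}

Answer: {x=8, z=13}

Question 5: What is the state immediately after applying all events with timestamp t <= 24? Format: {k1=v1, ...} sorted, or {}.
Answer: {y=11, z=13}

Derivation:
Apply events with t <= 24 (5 events):
  after event 1 (t=6: SET z = 11): {z=11}
  after event 2 (t=10: INC z by 2): {z=13}
  after event 3 (t=14: INC y by 14): {y=14, z=13}
  after event 4 (t=18: DEC y by 2): {y=12, z=13}
  after event 5 (t=19: DEC y by 1): {y=11, z=13}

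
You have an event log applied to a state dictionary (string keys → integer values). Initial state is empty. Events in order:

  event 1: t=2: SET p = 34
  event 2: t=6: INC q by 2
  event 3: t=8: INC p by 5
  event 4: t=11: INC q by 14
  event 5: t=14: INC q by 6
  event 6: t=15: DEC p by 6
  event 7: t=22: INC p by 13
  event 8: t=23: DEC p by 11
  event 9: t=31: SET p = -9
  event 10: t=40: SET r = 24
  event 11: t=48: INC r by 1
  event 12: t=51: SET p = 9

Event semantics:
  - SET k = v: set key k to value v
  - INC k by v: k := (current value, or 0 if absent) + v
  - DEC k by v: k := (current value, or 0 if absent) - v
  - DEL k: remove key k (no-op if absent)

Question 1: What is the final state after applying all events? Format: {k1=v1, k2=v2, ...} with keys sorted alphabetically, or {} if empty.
  after event 1 (t=2: SET p = 34): {p=34}
  after event 2 (t=6: INC q by 2): {p=34, q=2}
  after event 3 (t=8: INC p by 5): {p=39, q=2}
  after event 4 (t=11: INC q by 14): {p=39, q=16}
  after event 5 (t=14: INC q by 6): {p=39, q=22}
  after event 6 (t=15: DEC p by 6): {p=33, q=22}
  after event 7 (t=22: INC p by 13): {p=46, q=22}
  after event 8 (t=23: DEC p by 11): {p=35, q=22}
  after event 9 (t=31: SET p = -9): {p=-9, q=22}
  after event 10 (t=40: SET r = 24): {p=-9, q=22, r=24}
  after event 11 (t=48: INC r by 1): {p=-9, q=22, r=25}
  after event 12 (t=51: SET p = 9): {p=9, q=22, r=25}

Answer: {p=9, q=22, r=25}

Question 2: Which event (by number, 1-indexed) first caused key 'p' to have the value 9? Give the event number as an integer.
Looking for first event where p becomes 9:
  event 1: p = 34
  event 2: p = 34
  event 3: p = 39
  event 4: p = 39
  event 5: p = 39
  event 6: p = 33
  event 7: p = 46
  event 8: p = 35
  event 9: p = -9
  event 10: p = -9
  event 11: p = -9
  event 12: p -9 -> 9  <-- first match

Answer: 12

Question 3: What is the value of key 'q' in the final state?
Track key 'q' through all 12 events:
  event 1 (t=2: SET p = 34): q unchanged
  event 2 (t=6: INC q by 2): q (absent) -> 2
  event 3 (t=8: INC p by 5): q unchanged
  event 4 (t=11: INC q by 14): q 2 -> 16
  event 5 (t=14: INC q by 6): q 16 -> 22
  event 6 (t=15: DEC p by 6): q unchanged
  event 7 (t=22: INC p by 13): q unchanged
  event 8 (t=23: DEC p by 11): q unchanged
  event 9 (t=31: SET p = -9): q unchanged
  event 10 (t=40: SET r = 24): q unchanged
  event 11 (t=48: INC r by 1): q unchanged
  event 12 (t=51: SET p = 9): q unchanged
Final: q = 22

Answer: 22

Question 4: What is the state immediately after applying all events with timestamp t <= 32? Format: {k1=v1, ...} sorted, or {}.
Answer: {p=-9, q=22}

Derivation:
Apply events with t <= 32 (9 events):
  after event 1 (t=2: SET p = 34): {p=34}
  after event 2 (t=6: INC q by 2): {p=34, q=2}
  after event 3 (t=8: INC p by 5): {p=39, q=2}
  after event 4 (t=11: INC q by 14): {p=39, q=16}
  after event 5 (t=14: INC q by 6): {p=39, q=22}
  after event 6 (t=15: DEC p by 6): {p=33, q=22}
  after event 7 (t=22: INC p by 13): {p=46, q=22}
  after event 8 (t=23: DEC p by 11): {p=35, q=22}
  after event 9 (t=31: SET p = -9): {p=-9, q=22}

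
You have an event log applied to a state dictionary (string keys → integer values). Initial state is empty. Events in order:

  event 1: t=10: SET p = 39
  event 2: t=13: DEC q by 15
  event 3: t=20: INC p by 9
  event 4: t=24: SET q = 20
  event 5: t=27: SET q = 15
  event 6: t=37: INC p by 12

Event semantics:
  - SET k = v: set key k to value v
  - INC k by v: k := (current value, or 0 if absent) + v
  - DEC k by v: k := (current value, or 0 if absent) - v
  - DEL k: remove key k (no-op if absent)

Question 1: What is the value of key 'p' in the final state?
Track key 'p' through all 6 events:
  event 1 (t=10: SET p = 39): p (absent) -> 39
  event 2 (t=13: DEC q by 15): p unchanged
  event 3 (t=20: INC p by 9): p 39 -> 48
  event 4 (t=24: SET q = 20): p unchanged
  event 5 (t=27: SET q = 15): p unchanged
  event 6 (t=37: INC p by 12): p 48 -> 60
Final: p = 60

Answer: 60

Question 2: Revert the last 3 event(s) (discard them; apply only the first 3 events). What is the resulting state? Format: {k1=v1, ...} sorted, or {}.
Keep first 3 events (discard last 3):
  after event 1 (t=10: SET p = 39): {p=39}
  after event 2 (t=13: DEC q by 15): {p=39, q=-15}
  after event 3 (t=20: INC p by 9): {p=48, q=-15}

Answer: {p=48, q=-15}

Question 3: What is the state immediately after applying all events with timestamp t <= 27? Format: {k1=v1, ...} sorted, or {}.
Apply events with t <= 27 (5 events):
  after event 1 (t=10: SET p = 39): {p=39}
  after event 2 (t=13: DEC q by 15): {p=39, q=-15}
  after event 3 (t=20: INC p by 9): {p=48, q=-15}
  after event 4 (t=24: SET q = 20): {p=48, q=20}
  after event 5 (t=27: SET q = 15): {p=48, q=15}

Answer: {p=48, q=15}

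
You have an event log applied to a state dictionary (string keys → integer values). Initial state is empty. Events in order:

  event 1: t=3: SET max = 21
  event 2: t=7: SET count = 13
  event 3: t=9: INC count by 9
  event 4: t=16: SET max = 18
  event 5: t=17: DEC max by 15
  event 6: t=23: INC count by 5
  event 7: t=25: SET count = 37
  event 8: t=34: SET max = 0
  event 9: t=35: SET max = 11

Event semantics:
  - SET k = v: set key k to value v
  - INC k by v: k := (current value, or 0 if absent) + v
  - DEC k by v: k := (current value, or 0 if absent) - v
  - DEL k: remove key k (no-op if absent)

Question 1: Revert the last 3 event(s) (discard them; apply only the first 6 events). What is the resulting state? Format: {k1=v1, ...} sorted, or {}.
Answer: {count=27, max=3}

Derivation:
Keep first 6 events (discard last 3):
  after event 1 (t=3: SET max = 21): {max=21}
  after event 2 (t=7: SET count = 13): {count=13, max=21}
  after event 3 (t=9: INC count by 9): {count=22, max=21}
  after event 4 (t=16: SET max = 18): {count=22, max=18}
  after event 5 (t=17: DEC max by 15): {count=22, max=3}
  after event 6 (t=23: INC count by 5): {count=27, max=3}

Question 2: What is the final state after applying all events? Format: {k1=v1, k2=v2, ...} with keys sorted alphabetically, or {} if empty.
  after event 1 (t=3: SET max = 21): {max=21}
  after event 2 (t=7: SET count = 13): {count=13, max=21}
  after event 3 (t=9: INC count by 9): {count=22, max=21}
  after event 4 (t=16: SET max = 18): {count=22, max=18}
  after event 5 (t=17: DEC max by 15): {count=22, max=3}
  after event 6 (t=23: INC count by 5): {count=27, max=3}
  after event 7 (t=25: SET count = 37): {count=37, max=3}
  after event 8 (t=34: SET max = 0): {count=37, max=0}
  after event 9 (t=35: SET max = 11): {count=37, max=11}

Answer: {count=37, max=11}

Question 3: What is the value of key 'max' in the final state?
Track key 'max' through all 9 events:
  event 1 (t=3: SET max = 21): max (absent) -> 21
  event 2 (t=7: SET count = 13): max unchanged
  event 3 (t=9: INC count by 9): max unchanged
  event 4 (t=16: SET max = 18): max 21 -> 18
  event 5 (t=17: DEC max by 15): max 18 -> 3
  event 6 (t=23: INC count by 5): max unchanged
  event 7 (t=25: SET count = 37): max unchanged
  event 8 (t=34: SET max = 0): max 3 -> 0
  event 9 (t=35: SET max = 11): max 0 -> 11
Final: max = 11

Answer: 11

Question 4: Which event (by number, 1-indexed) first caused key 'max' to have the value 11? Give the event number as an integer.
Answer: 9

Derivation:
Looking for first event where max becomes 11:
  event 1: max = 21
  event 2: max = 21
  event 3: max = 21
  event 4: max = 18
  event 5: max = 3
  event 6: max = 3
  event 7: max = 3
  event 8: max = 0
  event 9: max 0 -> 11  <-- first match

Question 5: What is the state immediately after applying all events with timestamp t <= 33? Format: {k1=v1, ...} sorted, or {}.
Answer: {count=37, max=3}

Derivation:
Apply events with t <= 33 (7 events):
  after event 1 (t=3: SET max = 21): {max=21}
  after event 2 (t=7: SET count = 13): {count=13, max=21}
  after event 3 (t=9: INC count by 9): {count=22, max=21}
  after event 4 (t=16: SET max = 18): {count=22, max=18}
  after event 5 (t=17: DEC max by 15): {count=22, max=3}
  after event 6 (t=23: INC count by 5): {count=27, max=3}
  after event 7 (t=25: SET count = 37): {count=37, max=3}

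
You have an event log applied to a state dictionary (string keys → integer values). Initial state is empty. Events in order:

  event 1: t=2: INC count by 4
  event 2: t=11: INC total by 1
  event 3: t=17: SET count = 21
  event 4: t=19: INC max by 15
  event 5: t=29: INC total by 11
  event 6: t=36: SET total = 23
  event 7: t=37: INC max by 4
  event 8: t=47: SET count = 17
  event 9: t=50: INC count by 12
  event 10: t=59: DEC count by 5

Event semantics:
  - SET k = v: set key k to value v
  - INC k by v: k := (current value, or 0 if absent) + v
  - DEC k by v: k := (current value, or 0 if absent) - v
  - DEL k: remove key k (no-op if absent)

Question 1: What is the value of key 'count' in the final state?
Answer: 24

Derivation:
Track key 'count' through all 10 events:
  event 1 (t=2: INC count by 4): count (absent) -> 4
  event 2 (t=11: INC total by 1): count unchanged
  event 3 (t=17: SET count = 21): count 4 -> 21
  event 4 (t=19: INC max by 15): count unchanged
  event 5 (t=29: INC total by 11): count unchanged
  event 6 (t=36: SET total = 23): count unchanged
  event 7 (t=37: INC max by 4): count unchanged
  event 8 (t=47: SET count = 17): count 21 -> 17
  event 9 (t=50: INC count by 12): count 17 -> 29
  event 10 (t=59: DEC count by 5): count 29 -> 24
Final: count = 24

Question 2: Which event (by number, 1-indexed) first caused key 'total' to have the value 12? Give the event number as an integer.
Answer: 5

Derivation:
Looking for first event where total becomes 12:
  event 2: total = 1
  event 3: total = 1
  event 4: total = 1
  event 5: total 1 -> 12  <-- first match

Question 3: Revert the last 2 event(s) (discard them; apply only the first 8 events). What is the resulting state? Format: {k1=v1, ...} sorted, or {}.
Answer: {count=17, max=19, total=23}

Derivation:
Keep first 8 events (discard last 2):
  after event 1 (t=2: INC count by 4): {count=4}
  after event 2 (t=11: INC total by 1): {count=4, total=1}
  after event 3 (t=17: SET count = 21): {count=21, total=1}
  after event 4 (t=19: INC max by 15): {count=21, max=15, total=1}
  after event 5 (t=29: INC total by 11): {count=21, max=15, total=12}
  after event 6 (t=36: SET total = 23): {count=21, max=15, total=23}
  after event 7 (t=37: INC max by 4): {count=21, max=19, total=23}
  after event 8 (t=47: SET count = 17): {count=17, max=19, total=23}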